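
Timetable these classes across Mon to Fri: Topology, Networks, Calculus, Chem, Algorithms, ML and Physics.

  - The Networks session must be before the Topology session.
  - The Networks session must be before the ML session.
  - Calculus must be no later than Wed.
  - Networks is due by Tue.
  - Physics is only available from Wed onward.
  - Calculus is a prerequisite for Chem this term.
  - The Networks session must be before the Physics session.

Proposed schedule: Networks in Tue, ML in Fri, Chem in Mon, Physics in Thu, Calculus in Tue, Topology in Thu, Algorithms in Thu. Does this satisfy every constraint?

Invalid. Calculus is a prerequisite for Chem this term.

Networks is due by Tue — holds.
The Networks session must be before the Physics session — holds.
Calculus is a prerequisite for Chem this term — violated.
Calculus must be no later than Wed — holds.
Physics is only available from Wed onward — holds.
The Networks session must be before the Topology session — holds.
The Networks session must be before the ML session — holds.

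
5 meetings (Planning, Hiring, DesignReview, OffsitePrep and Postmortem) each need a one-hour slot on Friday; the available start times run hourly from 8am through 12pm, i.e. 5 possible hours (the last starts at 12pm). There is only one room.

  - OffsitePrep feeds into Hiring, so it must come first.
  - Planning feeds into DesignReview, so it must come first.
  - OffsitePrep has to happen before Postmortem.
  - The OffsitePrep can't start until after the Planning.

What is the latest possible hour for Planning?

Downstream work caps Planning at 10am.
Planning at 8am is achievable: Postmortem=12pm; Hiring=10am; Planning=8am; OffsitePrep=9am; DesignReview=11am.
Nothing later works — the capacity limit rule out every hour after 8am.

8am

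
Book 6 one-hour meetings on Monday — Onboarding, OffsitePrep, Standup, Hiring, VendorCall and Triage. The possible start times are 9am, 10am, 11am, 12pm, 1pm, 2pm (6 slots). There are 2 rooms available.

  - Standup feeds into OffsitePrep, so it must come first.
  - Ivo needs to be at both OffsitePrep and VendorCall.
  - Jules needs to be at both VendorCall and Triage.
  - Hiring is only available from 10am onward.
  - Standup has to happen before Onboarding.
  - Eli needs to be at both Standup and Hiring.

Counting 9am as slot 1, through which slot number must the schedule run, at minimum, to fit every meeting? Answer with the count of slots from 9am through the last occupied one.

The precedence chain requires at least 2 distinct slots.
With at most 2 per slot and 6 meetings, at least 3 slots are needed.
3 works (last occupied slot: 11am): for example Standup=9am, Onboarding=10am, VendorCall=9am, Hiring=10am, OffsitePrep=11am, Triage=11am.

3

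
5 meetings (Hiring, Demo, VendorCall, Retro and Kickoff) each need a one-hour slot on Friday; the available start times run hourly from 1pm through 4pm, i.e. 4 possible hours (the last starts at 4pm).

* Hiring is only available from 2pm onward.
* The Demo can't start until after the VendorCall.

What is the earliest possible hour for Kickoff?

1pm

Kickoff at 1pm is achievable: VendorCall in 1pm; Hiring in 2pm; Kickoff in 1pm; Demo in 2pm; Retro in 1pm.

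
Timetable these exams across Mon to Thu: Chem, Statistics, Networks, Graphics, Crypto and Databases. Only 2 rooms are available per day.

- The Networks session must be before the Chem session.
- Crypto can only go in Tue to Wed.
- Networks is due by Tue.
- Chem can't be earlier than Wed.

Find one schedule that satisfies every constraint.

Chem -> Wed, Graphics -> Tue, Networks -> Mon, Crypto -> Tue, Databases -> Wed, Statistics -> Mon

Checking: Networks(Mon) before Chem(Wed); Networks=Mon in [Mon,Tue]; Crypto=Tue in [Tue,Wed]; Chem=Wed in [Wed,Thu]; max 2 per day (cap 2).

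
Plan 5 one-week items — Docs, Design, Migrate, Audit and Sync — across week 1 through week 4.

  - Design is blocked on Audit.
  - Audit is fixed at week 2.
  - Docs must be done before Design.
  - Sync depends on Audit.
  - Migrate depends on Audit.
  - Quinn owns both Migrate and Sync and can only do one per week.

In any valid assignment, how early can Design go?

Precedence pushes Design to at least week 3.
Design at week 3 is achievable: Docs=week 1; Sync=week 4; Design=week 3; Migrate=week 3; Audit=week 2.

week 3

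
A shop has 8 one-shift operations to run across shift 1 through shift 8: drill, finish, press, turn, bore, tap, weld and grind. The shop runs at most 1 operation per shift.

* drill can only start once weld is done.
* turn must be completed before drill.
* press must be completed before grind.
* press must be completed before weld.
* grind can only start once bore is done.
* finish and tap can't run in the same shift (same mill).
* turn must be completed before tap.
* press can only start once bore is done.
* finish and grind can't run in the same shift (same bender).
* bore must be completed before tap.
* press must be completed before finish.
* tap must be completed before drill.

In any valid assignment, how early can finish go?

Precedence pushes finish to at least shift 3.
finish at shift 3 is achievable: grind=shift 8, press=shift 2, tap=shift 5, turn=shift 4, weld=shift 6, drill=shift 7, bore=shift 1, finish=shift 3.

shift 3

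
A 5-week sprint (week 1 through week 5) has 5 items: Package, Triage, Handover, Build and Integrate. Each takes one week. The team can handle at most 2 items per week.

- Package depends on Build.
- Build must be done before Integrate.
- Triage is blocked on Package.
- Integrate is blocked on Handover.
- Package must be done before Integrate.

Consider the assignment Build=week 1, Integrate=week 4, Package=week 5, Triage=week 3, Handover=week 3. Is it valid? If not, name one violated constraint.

Package depends on Build — holds.
Integrate is blocked on Handover — holds.
The team can handle at most 2 items per week — holds.
Package must be done before Integrate — violated.
Build must be done before Integrate — holds.
Triage is blocked on Package — violated.

Invalid. Triage is blocked on Package.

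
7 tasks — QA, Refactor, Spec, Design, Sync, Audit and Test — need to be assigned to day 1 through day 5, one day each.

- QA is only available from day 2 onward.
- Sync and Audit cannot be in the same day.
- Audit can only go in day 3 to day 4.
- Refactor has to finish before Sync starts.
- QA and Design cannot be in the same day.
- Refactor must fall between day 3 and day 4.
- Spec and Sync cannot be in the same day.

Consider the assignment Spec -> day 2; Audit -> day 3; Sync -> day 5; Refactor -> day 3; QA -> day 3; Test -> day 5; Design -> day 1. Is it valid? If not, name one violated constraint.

Audit can only go in day 3 to day 4 — holds.
Refactor has to finish before Sync starts — holds.
QA is only available from day 2 onward — holds.
Spec and Sync cannot be in the same day — holds.
Refactor must fall between day 3 and day 4 — holds.
Sync and Audit cannot be in the same day — holds.
QA and Design cannot be in the same day — holds.

Valid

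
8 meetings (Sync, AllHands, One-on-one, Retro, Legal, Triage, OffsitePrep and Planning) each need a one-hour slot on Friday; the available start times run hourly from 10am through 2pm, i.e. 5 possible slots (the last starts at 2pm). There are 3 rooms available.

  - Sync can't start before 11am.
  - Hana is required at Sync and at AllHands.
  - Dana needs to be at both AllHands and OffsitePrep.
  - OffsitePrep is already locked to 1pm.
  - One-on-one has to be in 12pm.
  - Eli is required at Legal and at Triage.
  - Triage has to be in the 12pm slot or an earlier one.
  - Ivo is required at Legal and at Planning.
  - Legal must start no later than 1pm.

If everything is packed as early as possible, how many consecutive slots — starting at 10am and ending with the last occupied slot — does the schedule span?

With at most 3 per slot and 8 meetings, at least 3 slots are needed.
OffsitePrep can't be placed before 1pm — that is slot 4 counting from 10am — so the schedule must run through at least 4 slots.
4 works (last occupied slot: 1pm): for example Legal=11am; Planning=12pm; Retro=10am; Triage=10am; OffsitePrep=1pm; One-on-one=12pm; Sync=11am; AllHands=10am.

4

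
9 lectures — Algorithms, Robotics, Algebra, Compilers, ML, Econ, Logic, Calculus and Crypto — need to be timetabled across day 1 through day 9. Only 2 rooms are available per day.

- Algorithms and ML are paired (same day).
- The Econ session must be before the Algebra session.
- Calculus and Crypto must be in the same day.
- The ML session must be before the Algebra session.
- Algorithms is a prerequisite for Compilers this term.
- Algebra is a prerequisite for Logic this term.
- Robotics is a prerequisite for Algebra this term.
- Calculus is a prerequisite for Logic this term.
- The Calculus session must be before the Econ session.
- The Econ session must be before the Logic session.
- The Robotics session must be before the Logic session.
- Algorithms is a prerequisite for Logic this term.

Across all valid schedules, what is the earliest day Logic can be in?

Precedence pushes Logic to at least day 4.
Logic at day 5 is achievable: Econ -> day 2; Crypto -> day 1; ML -> day 3; Compilers -> day 4; Algebra -> day 4; Robotics -> day 2; Logic -> day 5; Algorithms -> day 3; Calculus -> day 1.
Nothing earlier works — the capacity limit rule out every day before day 5.

day 5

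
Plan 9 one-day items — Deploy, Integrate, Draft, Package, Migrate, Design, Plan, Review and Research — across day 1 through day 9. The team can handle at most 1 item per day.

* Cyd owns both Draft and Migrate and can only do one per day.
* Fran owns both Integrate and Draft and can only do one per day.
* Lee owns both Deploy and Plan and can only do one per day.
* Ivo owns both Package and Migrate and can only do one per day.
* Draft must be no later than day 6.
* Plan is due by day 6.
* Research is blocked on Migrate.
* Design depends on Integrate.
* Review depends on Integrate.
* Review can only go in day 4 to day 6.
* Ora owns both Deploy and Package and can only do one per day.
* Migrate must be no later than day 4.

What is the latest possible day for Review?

day 6

Review is available from day 4; Review's own window allows nothing later than day 6.
Review at day 6 is achievable: Design=day 5, Deploy=day 8, Integrate=day 4, Plan=day 3, Package=day 9, Migrate=day 1, Review=day 6, Draft=day 2, Research=day 7.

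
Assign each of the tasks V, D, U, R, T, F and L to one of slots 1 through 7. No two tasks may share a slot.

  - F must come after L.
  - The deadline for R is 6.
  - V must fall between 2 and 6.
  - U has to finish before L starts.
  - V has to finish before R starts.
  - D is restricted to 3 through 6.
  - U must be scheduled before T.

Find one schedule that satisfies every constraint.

R=4, L=5, F=7, D=3, V=2, U=1, T=6

Checking: V(2) before R(4); U(1) before L(5); U(1) before T(6); L(5) before F(7); R=4 in [1,6]; V=2 in [2,6]; D=3 in [3,6]; max 1 per slot (cap 1).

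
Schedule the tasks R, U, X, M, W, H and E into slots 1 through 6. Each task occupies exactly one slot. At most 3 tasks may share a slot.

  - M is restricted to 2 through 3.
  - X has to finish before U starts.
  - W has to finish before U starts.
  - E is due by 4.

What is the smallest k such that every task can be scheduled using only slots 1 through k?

The precedence chain requires at least 2 distinct slots.
With at most 3 per slot and 7 tasks, at least 3 slots are needed.
3 works (last occupied slot: 3): for example R in 1; M in 2; H in 2; W in 1; U in 2; X in 1; E in 3.

3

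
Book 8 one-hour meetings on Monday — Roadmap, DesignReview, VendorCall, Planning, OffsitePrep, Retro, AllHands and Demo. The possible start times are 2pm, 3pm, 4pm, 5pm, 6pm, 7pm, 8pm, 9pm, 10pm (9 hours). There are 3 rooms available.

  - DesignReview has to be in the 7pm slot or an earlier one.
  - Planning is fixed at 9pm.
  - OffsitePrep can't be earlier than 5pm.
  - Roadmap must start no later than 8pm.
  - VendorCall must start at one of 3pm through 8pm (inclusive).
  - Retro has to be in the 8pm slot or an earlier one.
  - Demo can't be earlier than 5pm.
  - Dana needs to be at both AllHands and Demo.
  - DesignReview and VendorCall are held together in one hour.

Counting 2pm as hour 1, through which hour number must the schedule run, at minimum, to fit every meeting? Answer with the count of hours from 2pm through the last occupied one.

With at most 3 per hour and 8 meetings, at least 3 hours are needed.
Planning can't be placed before 9pm — that is hour 8 counting from 2pm — so the schedule must run through at least 8 hours.
8 works (last occupied hour: 9pm): for example Planning -> 9pm; Retro -> 2pm; OffsitePrep -> 5pm; VendorCall -> 3pm; Roadmap -> 2pm; Demo -> 5pm; DesignReview -> 3pm; AllHands -> 2pm.

8 hours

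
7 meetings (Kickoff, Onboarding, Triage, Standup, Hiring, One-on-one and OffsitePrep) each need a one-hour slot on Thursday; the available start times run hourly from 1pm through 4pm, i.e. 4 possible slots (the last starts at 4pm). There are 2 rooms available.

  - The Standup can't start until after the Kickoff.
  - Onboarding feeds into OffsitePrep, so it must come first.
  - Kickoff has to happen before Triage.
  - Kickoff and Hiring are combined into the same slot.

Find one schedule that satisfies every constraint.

Triage -> 2pm, Onboarding -> 2pm, Hiring -> 1pm, One-on-one -> 4pm, OffsitePrep -> 3pm, Kickoff -> 1pm, Standup -> 3pm

Checking: Onboarding(2pm) before OffsitePrep(3pm); Kickoff(1pm) before Triage(2pm); Kickoff(1pm) before Standup(3pm); Kickoff = Hiring = 1pm; max 2 per slot (cap 2).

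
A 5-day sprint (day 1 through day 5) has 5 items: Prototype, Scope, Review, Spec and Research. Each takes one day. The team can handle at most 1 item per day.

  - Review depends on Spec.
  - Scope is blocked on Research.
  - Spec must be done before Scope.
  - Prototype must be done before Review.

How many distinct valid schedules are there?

Splitting on Prototype: it can be day 1 (5), day 2 (5), day 3 (4), day 4 (2). Listing each branch's schedules as (Scope, Review, Spec, Research) by day number:
Prototype=day 1: (4,5,2,3) (4,5,3,2) (5,3,2,4) (5,4,2,3) (5,4,3,2) — 5.
Prototype=day 2: (4,5,1,3) (4,5,3,1) (5,3,1,4) (5,4,1,3) (5,4,3,1) — 5.
Prototype=day 3: (4,5,1,2) (4,5,2,1) (5,4,1,2) (5,4,2,1) — 4.
Prototype=day 4: (3,5,1,2) (3,5,2,1) — 2.
Summing: 5 + 5 + 4 + 2 = 16.

16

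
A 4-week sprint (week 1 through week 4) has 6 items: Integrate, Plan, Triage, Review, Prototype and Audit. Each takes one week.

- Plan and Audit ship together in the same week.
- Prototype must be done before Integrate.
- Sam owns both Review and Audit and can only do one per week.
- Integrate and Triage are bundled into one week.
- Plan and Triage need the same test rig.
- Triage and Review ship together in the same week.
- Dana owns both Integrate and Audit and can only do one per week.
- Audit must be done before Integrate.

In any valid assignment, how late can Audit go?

week 3

Downstream work caps Audit at week 3.
Audit at week 3 is achievable: Audit -> week 3; Review -> week 4; Plan -> week 3; Prototype -> week 1; Triage -> week 4; Integrate -> week 4.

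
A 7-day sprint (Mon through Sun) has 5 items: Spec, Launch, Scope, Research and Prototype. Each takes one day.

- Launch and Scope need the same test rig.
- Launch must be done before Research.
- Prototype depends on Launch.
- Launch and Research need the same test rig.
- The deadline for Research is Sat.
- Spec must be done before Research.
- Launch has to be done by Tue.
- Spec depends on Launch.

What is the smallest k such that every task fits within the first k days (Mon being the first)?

The precedence chain requires at least 3 distinct days.
3 works (last occupied day: Wed): for example Spec -> Tue; Research -> Wed; Scope -> Tue; Launch -> Mon; Prototype -> Tue.

3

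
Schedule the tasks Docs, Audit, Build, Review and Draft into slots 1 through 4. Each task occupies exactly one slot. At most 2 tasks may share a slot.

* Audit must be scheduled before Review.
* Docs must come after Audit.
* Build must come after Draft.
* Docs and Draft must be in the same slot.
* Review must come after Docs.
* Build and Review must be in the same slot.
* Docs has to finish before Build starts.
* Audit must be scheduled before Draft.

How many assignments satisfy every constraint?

Enumerating: Docs in 2; Audit in 1; Draft in 2; Build in 3; Review in 3 | Review in 4, Audit in 1, Draft in 2, Docs in 2, Build in 4 | Build=4, Draft=3, Docs=3, Audit=1, Review=4 | Build in 4; Draft in 3; Docs in 3; Audit in 2; Review in 4.

4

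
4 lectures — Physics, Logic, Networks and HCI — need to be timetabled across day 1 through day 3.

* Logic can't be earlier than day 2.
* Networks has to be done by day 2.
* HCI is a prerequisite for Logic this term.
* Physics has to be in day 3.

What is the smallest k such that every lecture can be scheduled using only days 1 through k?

The precedence chain requires at least 2 distinct days.
Physics can't be placed before day 3, so the schedule must run through at least day 3.
3 works (last occupied day: day 3): for example Physics -> day 3; HCI -> day 1; Logic -> day 2; Networks -> day 1.

3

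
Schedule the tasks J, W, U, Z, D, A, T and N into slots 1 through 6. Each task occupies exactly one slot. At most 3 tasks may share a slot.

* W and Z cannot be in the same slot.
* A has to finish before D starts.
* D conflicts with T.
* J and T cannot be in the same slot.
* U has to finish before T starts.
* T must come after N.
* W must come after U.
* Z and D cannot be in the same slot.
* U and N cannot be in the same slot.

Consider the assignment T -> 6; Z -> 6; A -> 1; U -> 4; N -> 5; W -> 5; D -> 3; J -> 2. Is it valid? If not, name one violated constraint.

Valid

T must come after N — holds.
U has to finish before T starts — holds.
W and Z cannot be in the same slot — holds.
At most 3 tasks may share a slot — holds.
J and T cannot be in the same slot — holds.
Z and D cannot be in the same slot — holds.
D conflicts with T — holds.
W must come after U — holds.
U and N cannot be in the same slot — holds.
A has to finish before D starts — holds.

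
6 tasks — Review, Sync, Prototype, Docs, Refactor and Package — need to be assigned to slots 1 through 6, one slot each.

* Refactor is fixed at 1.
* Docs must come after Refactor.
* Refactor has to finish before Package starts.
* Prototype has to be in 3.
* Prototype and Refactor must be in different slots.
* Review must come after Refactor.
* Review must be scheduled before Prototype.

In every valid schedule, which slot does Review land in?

Refactor is fixed at 1 and must come before Review, so Review is at least 2.
Prototype is fixed at 3 and must come after Review, so Review is at most 2.
So Review must be 2.

2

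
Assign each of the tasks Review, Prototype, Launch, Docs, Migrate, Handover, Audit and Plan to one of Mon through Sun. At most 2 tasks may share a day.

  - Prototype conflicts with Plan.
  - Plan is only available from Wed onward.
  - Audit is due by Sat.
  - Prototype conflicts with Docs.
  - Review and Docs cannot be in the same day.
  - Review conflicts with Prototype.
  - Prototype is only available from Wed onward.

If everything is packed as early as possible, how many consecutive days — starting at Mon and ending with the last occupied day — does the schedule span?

4

With at most 2 per day and 8 tasks, at least 4 days are needed.
Prototype can't be placed before Wed — that is day 3 counting from Mon — so the schedule must run through at least 3 days.
4 works (last occupied day: Thu): for example Plan=Thu; Audit=Thu; Handover=Wed; Launch=Mon; Prototype=Wed; Migrate=Tue; Review=Mon; Docs=Tue.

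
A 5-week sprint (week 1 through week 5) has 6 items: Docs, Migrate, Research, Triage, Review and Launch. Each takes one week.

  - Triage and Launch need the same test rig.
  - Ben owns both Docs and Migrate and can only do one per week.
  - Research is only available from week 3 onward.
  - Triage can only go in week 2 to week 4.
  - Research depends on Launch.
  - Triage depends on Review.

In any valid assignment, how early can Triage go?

Triage is available from week 2; Triage's own window allows nothing later than week 4.
Triage at week 2 is achievable: Research in week 3; Triage in week 2; Launch in week 1; Docs in week 1; Migrate in week 2; Review in week 1.

week 2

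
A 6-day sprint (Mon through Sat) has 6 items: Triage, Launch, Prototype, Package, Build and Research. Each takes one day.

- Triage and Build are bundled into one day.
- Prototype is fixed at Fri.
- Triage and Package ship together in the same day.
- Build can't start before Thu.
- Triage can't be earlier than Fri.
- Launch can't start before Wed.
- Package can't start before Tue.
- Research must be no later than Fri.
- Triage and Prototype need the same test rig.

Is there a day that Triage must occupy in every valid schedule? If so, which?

Triage's window is Fri–Sat.
Prototype is fixed at Fri, and Triage can't share a day with Prototype.
So Triage must be Sat.

Sat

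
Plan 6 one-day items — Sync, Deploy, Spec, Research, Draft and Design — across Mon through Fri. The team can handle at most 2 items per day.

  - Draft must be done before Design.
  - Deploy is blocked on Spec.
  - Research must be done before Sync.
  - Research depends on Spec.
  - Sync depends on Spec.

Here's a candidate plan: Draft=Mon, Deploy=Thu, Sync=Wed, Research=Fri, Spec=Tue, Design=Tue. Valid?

No — it violates: Research must be done before Sync

Research depends on Spec — holds.
Sync depends on Spec — holds.
Draft must be done before Design — holds.
Deploy is blocked on Spec — holds.
Research must be done before Sync — violated.
The team can handle at most 2 items per day — holds.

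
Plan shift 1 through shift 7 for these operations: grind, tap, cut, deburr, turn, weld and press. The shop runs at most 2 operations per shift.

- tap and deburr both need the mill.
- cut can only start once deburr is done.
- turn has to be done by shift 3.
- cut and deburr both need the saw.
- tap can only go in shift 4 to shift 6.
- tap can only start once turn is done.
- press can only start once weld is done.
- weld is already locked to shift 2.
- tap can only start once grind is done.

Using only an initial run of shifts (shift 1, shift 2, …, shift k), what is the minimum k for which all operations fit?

4

The precedence chain requires at least 2 distinct shifts.
With at most 2 per shift and 7 operations, at least 4 shifts are needed.
tap can't be placed before shift 4, so the schedule must run through at least shift 4.
4 works (last occupied shift: shift 4): for example turn in shift 1, weld in shift 2, deburr in shift 2, grind in shift 1, press in shift 3, cut in shift 3, tap in shift 4.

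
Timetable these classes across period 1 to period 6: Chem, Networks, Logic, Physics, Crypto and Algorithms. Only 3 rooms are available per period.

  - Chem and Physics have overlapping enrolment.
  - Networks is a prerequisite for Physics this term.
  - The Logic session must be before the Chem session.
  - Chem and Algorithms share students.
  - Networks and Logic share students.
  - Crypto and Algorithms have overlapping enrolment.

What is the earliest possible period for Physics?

Precedence pushes Physics to at least period 2.
Physics at period 2 is achievable: Networks -> period 1; Crypto -> period 1; Chem -> period 3; Logic -> period 2; Physics -> period 2; Algorithms -> period 2.

period 2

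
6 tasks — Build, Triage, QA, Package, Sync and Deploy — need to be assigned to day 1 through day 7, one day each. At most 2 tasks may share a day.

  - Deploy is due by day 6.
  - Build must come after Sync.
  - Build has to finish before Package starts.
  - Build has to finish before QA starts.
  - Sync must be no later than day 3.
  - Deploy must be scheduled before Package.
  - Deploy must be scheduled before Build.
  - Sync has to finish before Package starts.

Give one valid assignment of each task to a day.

Triage in day 2, Package in day 3, QA in day 3, Build in day 2, Deploy in day 1, Sync in day 1

Checking: Sync(day 1) before Package(day 3); Deploy(day 1) before Build(day 2); Deploy(day 1) before Package(day 3); Build(day 2) before QA(day 3); Build(day 2) before Package(day 3); Sync(day 1) before Build(day 2); Deploy=day 1 in [day 1,day 6]; Sync=day 1 in [day 1,day 3]; max 2 per day (cap 2).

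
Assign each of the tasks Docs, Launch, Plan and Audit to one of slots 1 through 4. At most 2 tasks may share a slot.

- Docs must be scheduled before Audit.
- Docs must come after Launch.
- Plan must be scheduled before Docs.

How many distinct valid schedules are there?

Splitting on Docs: it can be 2 (2), 3 (4). Listing each branch's schedules as (Launch, Plan, Audit):
Docs=2: (1,1,3) (1,1,4) — 2.
Docs=3: (1,1,4) (1,2,4) (2,1,4) (2,2,4) — 4.
Summing: 2 + 4 = 6.

6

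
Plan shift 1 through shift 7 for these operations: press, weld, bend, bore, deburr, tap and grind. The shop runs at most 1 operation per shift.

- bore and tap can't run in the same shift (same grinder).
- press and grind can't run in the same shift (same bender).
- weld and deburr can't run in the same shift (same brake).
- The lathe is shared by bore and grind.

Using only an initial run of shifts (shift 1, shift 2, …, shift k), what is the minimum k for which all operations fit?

With at most 1 per shift and 7 operations, at least 7 shifts are needed.
7 works (last occupied shift: shift 7): for example bend=shift 3; deburr=shift 5; grind=shift 7; bore=shift 4; tap=shift 6; weld=shift 2; press=shift 1.

7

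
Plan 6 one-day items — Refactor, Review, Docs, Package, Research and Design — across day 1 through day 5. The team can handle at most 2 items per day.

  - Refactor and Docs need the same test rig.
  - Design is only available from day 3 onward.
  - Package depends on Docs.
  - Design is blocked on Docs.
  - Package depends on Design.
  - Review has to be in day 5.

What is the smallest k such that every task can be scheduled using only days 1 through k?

5

The precedence chain requires at least 3 distinct days.
With at most 2 per day and 6 tasks, at least 3 days are needed.
Review can't be placed before day 5, so the schedule must run through at least day 5.
5 works (last occupied day: day 5): for example Docs -> day 1, Research -> day 1, Review -> day 5, Design -> day 3, Refactor -> day 2, Package -> day 4.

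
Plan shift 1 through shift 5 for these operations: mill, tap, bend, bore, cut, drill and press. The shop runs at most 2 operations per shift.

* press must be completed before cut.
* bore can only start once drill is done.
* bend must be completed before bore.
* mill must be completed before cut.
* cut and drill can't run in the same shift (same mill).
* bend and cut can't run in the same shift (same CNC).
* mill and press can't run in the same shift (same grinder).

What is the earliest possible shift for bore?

Precedence pushes bore to at least shift 2.
bore at shift 2 is achievable: press=shift 3, tap=shift 3, cut=shift 4, drill=shift 1, mill=shift 2, bend=shift 1, bore=shift 2.

shift 2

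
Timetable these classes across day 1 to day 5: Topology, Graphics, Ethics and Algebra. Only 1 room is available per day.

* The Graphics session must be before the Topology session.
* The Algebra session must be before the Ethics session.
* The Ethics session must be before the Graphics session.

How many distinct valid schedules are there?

5

Splitting on Topology: it can be day 4 (1), day 5 (4). Listing each branch's schedules as (Graphics, Ethics, Algebra) by day number:
Topology=day 4: (3,2,1) — 1.
Topology=day 5: (3,2,1) (4,2,1) (4,3,1) (4,3,2) — 4.
Summing: 1 + 4 = 5.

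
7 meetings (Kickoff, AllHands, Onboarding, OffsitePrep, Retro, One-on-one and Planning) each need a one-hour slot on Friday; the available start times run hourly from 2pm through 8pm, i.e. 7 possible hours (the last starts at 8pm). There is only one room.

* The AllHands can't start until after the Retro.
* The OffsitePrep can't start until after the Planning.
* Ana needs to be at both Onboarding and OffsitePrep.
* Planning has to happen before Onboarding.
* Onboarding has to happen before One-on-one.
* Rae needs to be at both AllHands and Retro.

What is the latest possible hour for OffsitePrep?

8pm

Precedence pushes OffsitePrep to at least 3pm.
OffsitePrep at 8pm is achievable: Planning -> 2pm; One-on-one -> 6pm; Retro -> 4pm; Onboarding -> 3pm; Kickoff -> 7pm; OffsitePrep -> 8pm; AllHands -> 5pm.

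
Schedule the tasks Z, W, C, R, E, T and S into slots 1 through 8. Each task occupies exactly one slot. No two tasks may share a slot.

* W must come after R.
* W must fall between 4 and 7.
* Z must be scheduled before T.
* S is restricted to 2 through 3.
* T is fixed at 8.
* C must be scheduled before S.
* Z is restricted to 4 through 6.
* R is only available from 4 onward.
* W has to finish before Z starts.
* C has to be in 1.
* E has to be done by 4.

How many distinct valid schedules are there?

Enumerating: E=3; Z=6; T=8; W=5; S=2; C=1; R=4 | W in 5, Z in 6, S in 3, R in 4, C in 1, E in 2, T in 8.

2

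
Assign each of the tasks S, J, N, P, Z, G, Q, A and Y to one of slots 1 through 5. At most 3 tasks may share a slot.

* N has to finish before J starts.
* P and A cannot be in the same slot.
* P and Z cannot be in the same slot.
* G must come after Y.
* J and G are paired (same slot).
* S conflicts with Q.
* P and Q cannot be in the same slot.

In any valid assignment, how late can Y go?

4

Downstream work caps Y at 4.
Y at 4 is achievable: Q in 2, G in 5, N in 1, S in 1, P in 1, Z in 2, A in 2, Y in 4, J in 5.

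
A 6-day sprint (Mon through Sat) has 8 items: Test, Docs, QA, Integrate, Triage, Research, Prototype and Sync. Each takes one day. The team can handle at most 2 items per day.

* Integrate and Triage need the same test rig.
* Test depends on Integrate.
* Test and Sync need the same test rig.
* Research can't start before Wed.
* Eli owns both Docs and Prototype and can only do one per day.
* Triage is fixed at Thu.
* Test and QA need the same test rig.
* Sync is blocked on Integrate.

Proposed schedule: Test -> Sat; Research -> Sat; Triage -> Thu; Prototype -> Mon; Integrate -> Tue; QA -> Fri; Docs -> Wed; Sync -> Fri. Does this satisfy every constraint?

Research can't start before Wed — holds.
Sync is blocked on Integrate — holds.
Eli owns both Docs and Prototype and can only do one per day — holds.
Test and QA need the same test rig — holds.
Test depends on Integrate — holds.
Integrate and Triage need the same test rig — holds.
The team can handle at most 2 items per day — holds.
Test and Sync need the same test rig — holds.
Triage is fixed at Thu — holds.

Yes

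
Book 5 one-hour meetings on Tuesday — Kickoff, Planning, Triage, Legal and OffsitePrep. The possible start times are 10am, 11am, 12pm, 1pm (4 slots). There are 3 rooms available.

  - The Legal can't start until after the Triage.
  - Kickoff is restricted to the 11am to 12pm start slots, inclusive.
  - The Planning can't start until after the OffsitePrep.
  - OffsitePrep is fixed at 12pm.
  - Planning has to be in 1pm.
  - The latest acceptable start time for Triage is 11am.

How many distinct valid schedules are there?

10

Splitting on Kickoff: it can be 11am (5), 12pm (5). Listing each branch's schedules as (Planning, Triage, Legal, OffsitePrep):
Kickoff=11am: (1pm,10am,11am,12pm) (1pm,10am,12pm,12pm) (1pm,10am,1pm,12pm) (1pm,11am,12pm,12pm) (1pm,11am,1pm,12pm) — 5.
Kickoff=12pm: (1pm,10am,11am,12pm) (1pm,10am,12pm,12pm) (1pm,10am,1pm,12pm) (1pm,11am,12pm,12pm) (1pm,11am,1pm,12pm) — 5.
Summing: 5 + 5 = 10.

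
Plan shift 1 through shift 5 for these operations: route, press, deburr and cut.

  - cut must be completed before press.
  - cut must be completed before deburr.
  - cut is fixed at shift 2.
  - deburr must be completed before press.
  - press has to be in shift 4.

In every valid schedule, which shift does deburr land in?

shift 3

cut is fixed at shift 2 and must come before deburr, so deburr is at least shift 3.
press is fixed at shift 4 and must come after deburr, so deburr is at most shift 3.
So deburr must be shift 3.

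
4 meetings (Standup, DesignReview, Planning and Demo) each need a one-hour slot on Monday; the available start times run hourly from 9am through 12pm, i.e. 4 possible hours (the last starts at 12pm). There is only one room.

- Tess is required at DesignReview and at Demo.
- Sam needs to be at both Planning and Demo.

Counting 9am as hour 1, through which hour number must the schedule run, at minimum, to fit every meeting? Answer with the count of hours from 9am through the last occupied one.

4

With at most 1 per hour and 4 meetings, at least 4 hours are needed.
4 works (last occupied hour: 12pm): for example Demo in 12pm, Standup in 9am, Planning in 11am, DesignReview in 10am.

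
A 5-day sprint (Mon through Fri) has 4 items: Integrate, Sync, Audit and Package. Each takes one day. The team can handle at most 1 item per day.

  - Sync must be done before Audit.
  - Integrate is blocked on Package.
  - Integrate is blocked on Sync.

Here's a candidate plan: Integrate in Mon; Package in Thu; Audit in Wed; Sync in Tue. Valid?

No. Integrate is blocked on Package is not satisfied.

The team can handle at most 1 item per day — holds.
Integrate is blocked on Package — violated.
Sync must be done before Audit — holds.
Integrate is blocked on Sync — violated.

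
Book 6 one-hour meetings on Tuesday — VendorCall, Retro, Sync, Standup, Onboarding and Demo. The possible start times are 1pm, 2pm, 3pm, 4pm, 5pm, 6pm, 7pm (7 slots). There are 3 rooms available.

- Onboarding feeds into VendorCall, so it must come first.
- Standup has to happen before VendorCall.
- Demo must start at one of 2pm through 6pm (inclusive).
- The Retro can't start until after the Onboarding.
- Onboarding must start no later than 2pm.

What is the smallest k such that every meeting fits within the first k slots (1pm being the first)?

2

The precedence chain requires at least 2 distinct slots.
With at most 3 per slot and 6 meetings, at least 2 slots are needed.
2 works (last occupied slot: 2pm): for example Sync in 1pm; Retro in 2pm; Onboarding in 1pm; VendorCall in 2pm; Demo in 2pm; Standup in 1pm.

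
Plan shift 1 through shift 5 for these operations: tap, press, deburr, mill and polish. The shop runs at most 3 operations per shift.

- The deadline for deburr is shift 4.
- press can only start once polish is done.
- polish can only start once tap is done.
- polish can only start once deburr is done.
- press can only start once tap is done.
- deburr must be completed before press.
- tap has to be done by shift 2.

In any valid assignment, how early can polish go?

Precedence pushes polish to at least shift 2; downstream work caps polish at shift 4.
polish at shift 2 is achievable: tap in shift 1; press in shift 3; deburr in shift 1; mill in shift 1; polish in shift 2.

shift 2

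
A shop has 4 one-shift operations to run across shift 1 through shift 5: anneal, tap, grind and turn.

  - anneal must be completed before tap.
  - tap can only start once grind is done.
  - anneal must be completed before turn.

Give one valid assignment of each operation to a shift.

anneal in shift 1, tap in shift 2, grind in shift 1, turn in shift 2

Checking: anneal(shift 1) before turn(shift 2); anneal(shift 1) before tap(shift 2); grind(shift 1) before tap(shift 2).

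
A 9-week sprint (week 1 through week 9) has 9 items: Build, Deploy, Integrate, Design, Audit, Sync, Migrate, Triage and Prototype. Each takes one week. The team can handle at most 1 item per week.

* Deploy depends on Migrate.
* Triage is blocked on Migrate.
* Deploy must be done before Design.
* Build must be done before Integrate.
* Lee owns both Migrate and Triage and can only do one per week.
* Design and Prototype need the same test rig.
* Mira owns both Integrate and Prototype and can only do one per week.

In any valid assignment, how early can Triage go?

Precedence pushes Triage to at least week 2.
Triage at week 2 is achievable: Audit -> week 7, Design -> week 6, Prototype -> week 9, Build -> week 4, Triage -> week 2, Sync -> week 8, Integrate -> week 5, Deploy -> week 3, Migrate -> week 1.

week 2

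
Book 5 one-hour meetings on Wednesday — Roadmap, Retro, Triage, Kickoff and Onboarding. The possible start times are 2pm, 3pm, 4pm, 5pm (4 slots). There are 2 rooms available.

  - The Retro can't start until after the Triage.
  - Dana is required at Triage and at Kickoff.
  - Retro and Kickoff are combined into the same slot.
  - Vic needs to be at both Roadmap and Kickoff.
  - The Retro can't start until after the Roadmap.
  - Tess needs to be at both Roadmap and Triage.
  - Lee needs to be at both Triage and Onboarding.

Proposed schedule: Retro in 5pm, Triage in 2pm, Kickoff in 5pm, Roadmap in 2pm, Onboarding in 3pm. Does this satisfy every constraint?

There are 2 rooms available — holds.
Retro and Kickoff are combined into the same slot — holds.
Dana is required at Triage and at Kickoff — holds.
The Retro can't start until after the Triage — holds.
Vic needs to be at both Roadmap and Kickoff — holds.
Tess needs to be at both Roadmap and Triage — violated.
The Retro can't start until after the Roadmap — holds.
Lee needs to be at both Triage and Onboarding — holds.

No — it violates: Tess needs to be at both Roadmap and Triage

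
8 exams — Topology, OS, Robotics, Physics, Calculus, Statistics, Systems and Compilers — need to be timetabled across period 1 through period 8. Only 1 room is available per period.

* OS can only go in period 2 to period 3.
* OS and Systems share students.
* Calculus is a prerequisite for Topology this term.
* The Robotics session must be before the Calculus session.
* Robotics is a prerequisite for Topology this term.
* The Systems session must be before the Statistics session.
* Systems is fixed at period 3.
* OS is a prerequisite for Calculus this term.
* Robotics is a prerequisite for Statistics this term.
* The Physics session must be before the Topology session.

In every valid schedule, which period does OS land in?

period 2

OS's window is period 2–period 3.
Systems is fixed at period 3, and OS can't share a period with Systems.
So OS must be period 2.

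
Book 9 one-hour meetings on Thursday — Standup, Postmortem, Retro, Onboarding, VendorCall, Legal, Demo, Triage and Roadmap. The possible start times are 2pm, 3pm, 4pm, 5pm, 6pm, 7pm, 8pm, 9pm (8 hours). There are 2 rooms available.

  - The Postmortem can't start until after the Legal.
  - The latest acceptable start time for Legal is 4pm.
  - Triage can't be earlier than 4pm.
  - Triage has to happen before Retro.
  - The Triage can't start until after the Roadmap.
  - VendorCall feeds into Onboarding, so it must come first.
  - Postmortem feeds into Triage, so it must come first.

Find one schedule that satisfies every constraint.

VendorCall -> 2pm; Retro -> 5pm; Roadmap -> 3pm; Onboarding -> 4pm; Demo -> 6pm; Standup -> 5pm; Legal -> 2pm; Triage -> 4pm; Postmortem -> 3pm

Checking: VendorCall(2pm) before Onboarding(4pm); Roadmap(3pm) before Triage(4pm); Postmortem(3pm) before Triage(4pm); Legal(2pm) before Postmortem(3pm); Triage(4pm) before Retro(5pm); Legal=2pm in [2pm,4pm]; Triage=4pm in [4pm,9pm]; max 2 per hour (cap 2).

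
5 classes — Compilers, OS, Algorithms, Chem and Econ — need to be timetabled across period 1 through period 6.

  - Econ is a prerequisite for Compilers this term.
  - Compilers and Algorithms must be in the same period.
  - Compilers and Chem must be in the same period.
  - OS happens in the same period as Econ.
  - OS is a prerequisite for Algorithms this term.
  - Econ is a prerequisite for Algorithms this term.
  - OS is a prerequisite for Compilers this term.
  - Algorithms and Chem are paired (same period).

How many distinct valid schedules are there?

Splitting on Compilers: it can be period 2 (1), period 3 (2), period 4 (3), period 5 (4), period 6 (5). Listing each branch's schedules as (OS, Algorithms, Chem, Econ) by period number:
Compilers=period 2: (1,2,2,1) — 1.
Compilers=period 3: (1,3,3,1) (2,3,3,2) — 2.
Compilers=period 4: (1,4,4,1) (2,4,4,2) (3,4,4,3) — 3.
Compilers=period 5: (1,5,5,1) (2,5,5,2) (3,5,5,3) (4,5,5,4) — 4.
Compilers=period 6: (1,6,6,1) (2,6,6,2) (3,6,6,3) (4,6,6,4) (5,6,6,5) — 5.
Summing: 1 + 2 + 3 + 4 + 5 = 15.

15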